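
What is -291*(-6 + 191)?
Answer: -53835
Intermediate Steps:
-291*(-6 + 191) = -291*185 = -53835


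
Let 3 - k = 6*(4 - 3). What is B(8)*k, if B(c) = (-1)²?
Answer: -3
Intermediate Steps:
k = -3 (k = 3 - 6*(4 - 3) = 3 - 6 = -3)
B(c) = 1
B(8)*k = 1*(-3) = -3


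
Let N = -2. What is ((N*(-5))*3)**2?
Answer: 900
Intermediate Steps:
((N*(-5))*3)**2 = (-2*(-5)*3)**2 = (10*3)**2 = 30**2 = 900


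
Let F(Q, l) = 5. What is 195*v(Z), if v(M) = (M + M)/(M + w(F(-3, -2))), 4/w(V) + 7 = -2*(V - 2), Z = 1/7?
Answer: -338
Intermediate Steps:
Z = ⅐ ≈ 0.14286
w(V) = 4/(-3 - 2*V) (w(V) = 4/(-7 - 2*(V - 2)) = 4/(-7 - 2*(-2 + V)) = 4/(-7 + (4 - 2*V)) = 4/(-3 - 2*V))
v(M) = 2*M/(-4/13 + M) (v(M) = (M + M)/(M - 4/(3 + 2*5)) = (2*M)/(M - 4/(3 + 10)) = (2*M)/(M - 4/13) = (2*M)/(-4/13 + M) = 2*M/(-4/13 + M))
195*v(Z) = 195*(26*(⅐)/(-4 + 13*(⅐))) = 195*(26*(⅐)/(-4 + 13/7)) = 195*(26*(⅐)/(-15/7)) = 195*(26*(⅐)*(-7/15)) = 195*(-26/15) = -338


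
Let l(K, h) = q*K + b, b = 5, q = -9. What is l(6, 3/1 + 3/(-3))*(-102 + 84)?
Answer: 882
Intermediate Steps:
l(K, h) = 5 - 9*K (l(K, h) = -9*K + 5 = 5 - 9*K)
l(6, 3/1 + 3/(-3))*(-102 + 84) = (5 - 9*6)*(-102 + 84) = (5 - 54)*(-18) = -49*(-18) = 882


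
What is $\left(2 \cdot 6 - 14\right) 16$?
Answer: $-32$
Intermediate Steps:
$\left(2 \cdot 6 - 14\right) 16 = \left(12 - 14\right) 16 = \left(-2\right) 16 = -32$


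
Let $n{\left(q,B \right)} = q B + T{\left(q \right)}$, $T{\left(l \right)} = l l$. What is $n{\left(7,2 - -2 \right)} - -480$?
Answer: $557$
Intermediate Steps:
$T{\left(l \right)} = l^{2}$
$n{\left(q,B \right)} = q^{2} + B q$ ($n{\left(q,B \right)} = q B + q^{2} = B q + q^{2} = q^{2} + B q$)
$n{\left(7,2 - -2 \right)} - -480 = 7 \left(\left(2 - -2\right) + 7\right) - -480 = 7 \left(\left(2 + 2\right) + 7\right) + 480 = 7 \left(4 + 7\right) + 480 = 7 \cdot 11 + 480 = 77 + 480 = 557$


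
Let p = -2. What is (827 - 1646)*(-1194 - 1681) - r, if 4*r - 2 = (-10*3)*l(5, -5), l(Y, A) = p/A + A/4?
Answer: 18836945/8 ≈ 2.3546e+6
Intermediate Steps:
l(Y, A) = -2/A + A/4
r = 55/8 (r = ½ + ((-10*3)*(-2/(-5) + (¼)*(-5)))/4 = ½ + (-30*(-2*(-⅕) - 5/4))/4 = ½ + (-30*(⅖ - 5/4))/4 = ½ + (-30*(-17/20))/4 = ½ + (¼)*(51/2) = ½ + 51/8 = 55/8 ≈ 6.8750)
(827 - 1646)*(-1194 - 1681) - r = (827 - 1646)*(-1194 - 1681) - 1*55/8 = -819*(-2875) - 55/8 = 2354625 - 55/8 = 18836945/8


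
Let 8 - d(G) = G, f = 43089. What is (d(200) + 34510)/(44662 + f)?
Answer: 34318/87751 ≈ 0.39108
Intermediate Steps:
d(G) = 8 - G
(d(200) + 34510)/(44662 + f) = ((8 - 1*200) + 34510)/(44662 + 43089) = ((8 - 200) + 34510)/87751 = (-192 + 34510)*(1/87751) = 34318*(1/87751) = 34318/87751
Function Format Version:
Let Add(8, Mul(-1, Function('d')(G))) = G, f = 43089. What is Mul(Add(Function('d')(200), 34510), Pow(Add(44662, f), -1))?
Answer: Rational(34318, 87751) ≈ 0.39108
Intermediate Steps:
Function('d')(G) = Add(8, Mul(-1, G))
Mul(Add(Function('d')(200), 34510), Pow(Add(44662, f), -1)) = Mul(Add(Add(8, Mul(-1, 200)), 34510), Pow(Add(44662, 43089), -1)) = Mul(Add(Add(8, -200), 34510), Pow(87751, -1)) = Mul(Add(-192, 34510), Rational(1, 87751)) = Mul(34318, Rational(1, 87751)) = Rational(34318, 87751)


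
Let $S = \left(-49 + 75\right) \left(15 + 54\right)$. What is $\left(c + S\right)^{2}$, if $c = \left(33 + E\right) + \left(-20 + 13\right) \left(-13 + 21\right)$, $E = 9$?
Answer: $3168400$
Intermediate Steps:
$c = -14$ ($c = \left(33 + 9\right) + \left(-20 + 13\right) \left(-13 + 21\right) = 42 - 56 = -14$)
$S = 1794$ ($S = 26 \cdot 69 = 1794$)
$\left(c + S\right)^{2} = \left(-14 + 1794\right)^{2} = 1780^{2} = 3168400$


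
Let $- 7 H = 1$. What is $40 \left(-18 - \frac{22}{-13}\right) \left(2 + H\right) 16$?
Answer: $- \frac{135680}{7} \approx -19383.0$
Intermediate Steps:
$H = - \frac{1}{7}$ ($H = \left(- \frac{1}{7}\right) 1 = - \frac{1}{7} \approx -0.14286$)
$40 \left(-18 - \frac{22}{-13}\right) \left(2 + H\right) 16 = 40 \left(-18 - \frac{22}{-13}\right) \left(2 - \frac{1}{7}\right) 16 = 40 \left(-18 - - \frac{22}{13}\right) \frac{13}{7} \cdot 16 = 40 \left(-18 + \frac{22}{13}\right) \frac{13}{7} \cdot 16 = 40 \left(\left(- \frac{212}{13}\right) \frac{13}{7}\right) 16 = 40 \left(- \frac{212}{7}\right) 16 = \left(- \frac{8480}{7}\right) 16 = - \frac{135680}{7}$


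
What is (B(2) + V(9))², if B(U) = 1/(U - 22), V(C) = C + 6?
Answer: 89401/400 ≈ 223.50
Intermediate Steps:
V(C) = 6 + C
B(U) = 1/(-22 + U)
(B(2) + V(9))² = (1/(-22 + 2) + (6 + 9))² = (1/(-20) + 15)² = (-1/20 + 15)² = (299/20)² = 89401/400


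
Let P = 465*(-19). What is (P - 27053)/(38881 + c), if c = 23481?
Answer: -17944/31181 ≈ -0.57548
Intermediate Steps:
P = -8835
(P - 27053)/(38881 + c) = (-8835 - 27053)/(38881 + 23481) = -35888/62362 = -35888*1/62362 = -17944/31181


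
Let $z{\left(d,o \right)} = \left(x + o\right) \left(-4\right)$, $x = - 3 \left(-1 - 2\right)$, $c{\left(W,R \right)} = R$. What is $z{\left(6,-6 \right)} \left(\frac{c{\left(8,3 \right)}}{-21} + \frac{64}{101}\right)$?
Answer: $- \frac{4164}{707} \approx -5.8897$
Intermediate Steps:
$x = 9$ ($x = \left(-3\right) \left(-3\right) = 9$)
$z{\left(d,o \right)} = -36 - 4 o$ ($z{\left(d,o \right)} = \left(9 + o\right) \left(-4\right) = -36 - 4 o$)
$z{\left(6,-6 \right)} \left(\frac{c{\left(8,3 \right)}}{-21} + \frac{64}{101}\right) = \left(-36 - -24\right) \left(\frac{3}{-21} + \frac{64}{101}\right) = \left(-36 + 24\right) \left(3 \left(- \frac{1}{21}\right) + 64 \cdot \frac{1}{101}\right) = - 12 \left(- \frac{1}{7} + \frac{64}{101}\right) = \left(-12\right) \frac{347}{707} = - \frac{4164}{707}$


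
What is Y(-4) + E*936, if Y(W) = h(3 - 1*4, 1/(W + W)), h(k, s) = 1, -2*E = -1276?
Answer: 597169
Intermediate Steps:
E = 638 (E = -½*(-1276) = 638)
Y(W) = 1
Y(-4) + E*936 = 1 + 638*936 = 1 + 597168 = 597169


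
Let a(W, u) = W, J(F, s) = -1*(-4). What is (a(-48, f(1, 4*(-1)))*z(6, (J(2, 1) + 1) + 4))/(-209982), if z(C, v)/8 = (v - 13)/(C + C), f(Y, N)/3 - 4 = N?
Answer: -64/104991 ≈ -0.00060958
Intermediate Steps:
f(Y, N) = 12 + 3*N
J(F, s) = 4
z(C, v) = 4*(-13 + v)/C (z(C, v) = 8*((v - 13)/(C + C)) = 8*((-13 + v)/((2*C))) = 8*((-13 + v)*(1/(2*C))) = 8*((-13 + v)/(2*C)) = 4*(-13 + v)/C)
(a(-48, f(1, 4*(-1)))*z(6, (J(2, 1) + 1) + 4))/(-209982) = -192*(-13 + ((4 + 1) + 4))/6/(-209982) = -192*(-13 + (5 + 4))/6*(-1/209982) = -192*(-13 + 9)/6*(-1/209982) = -192*(-4)/6*(-1/209982) = -48*(-8/3)*(-1/209982) = 128*(-1/209982) = -64/104991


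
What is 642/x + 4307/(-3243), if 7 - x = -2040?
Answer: -292801/288627 ≈ -1.0145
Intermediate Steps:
x = 2047 (x = 7 - 1*(-2040) = 7 + 2040 = 2047)
642/x + 4307/(-3243) = 642/2047 + 4307/(-3243) = 642*(1/2047) + 4307*(-1/3243) = 642/2047 - 4307/3243 = -292801/288627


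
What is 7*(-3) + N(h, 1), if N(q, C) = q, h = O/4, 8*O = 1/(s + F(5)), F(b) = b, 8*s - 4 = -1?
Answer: -3611/172 ≈ -20.994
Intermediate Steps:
s = 3/8 (s = ½ + (⅛)*(-1) = ½ - ⅛ = 3/8 ≈ 0.37500)
O = 1/43 (O = 1/(8*(3/8 + 5)) = 1/(8*(43/8)) = (⅛)*(8/43) = 1/43 ≈ 0.023256)
h = 1/172 (h = (1/43)/4 = (1/43)*(¼) = 1/172 ≈ 0.0058140)
7*(-3) + N(h, 1) = 7*(-3) + 1/172 = -21 + 1/172 = -3611/172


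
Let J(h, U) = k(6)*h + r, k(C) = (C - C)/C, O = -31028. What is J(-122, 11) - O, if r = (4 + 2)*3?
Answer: 31046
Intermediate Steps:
k(C) = 0 (k(C) = 0/C = 0)
r = 18 (r = 6*3 = 18)
J(h, U) = 18 (J(h, U) = 0*h + 18 = 0 + 18 = 18)
J(-122, 11) - O = 18 - 1*(-31028) = 18 + 31028 = 31046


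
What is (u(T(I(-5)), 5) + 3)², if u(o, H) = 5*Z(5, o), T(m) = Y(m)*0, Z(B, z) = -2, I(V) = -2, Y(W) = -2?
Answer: 49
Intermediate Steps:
T(m) = 0 (T(m) = -2*0 = 0)
u(o, H) = -10 (u(o, H) = 5*(-2) = -10)
(u(T(I(-5)), 5) + 3)² = (-10 + 3)² = (-7)² = 49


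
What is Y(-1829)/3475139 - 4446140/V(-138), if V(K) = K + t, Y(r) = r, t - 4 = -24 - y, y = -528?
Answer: -1545095519019/128580143 ≈ -12017.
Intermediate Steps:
t = 508 (t = 4 + (-24 - 1*(-528)) = 4 + (-24 + 528) = 4 + 504 = 508)
V(K) = 508 + K (V(K) = K + 508 = 508 + K)
Y(-1829)/3475139 - 4446140/V(-138) = -1829/3475139 - 4446140/(508 - 138) = -1829*1/3475139 - 4446140/370 = -1829/3475139 - 4446140*1/370 = -1829/3475139 - 444614/37 = -1545095519019/128580143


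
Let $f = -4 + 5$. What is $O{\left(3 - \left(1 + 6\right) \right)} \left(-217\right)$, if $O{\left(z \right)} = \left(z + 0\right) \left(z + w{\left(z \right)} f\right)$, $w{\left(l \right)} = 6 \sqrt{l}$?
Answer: $-3472 + 10416 i \approx -3472.0 + 10416.0 i$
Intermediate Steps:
$f = 1$
$O{\left(z \right)} = z \left(z + 6 \sqrt{z}\right)$ ($O{\left(z \right)} = \left(z + 0\right) \left(z + 6 \sqrt{z} 1\right) = z \left(z + 6 \sqrt{z}\right)$)
$O{\left(3 - \left(1 + 6\right) \right)} \left(-217\right) = \left(3 - \left(1 + 6\right)\right) \left(\left(3 - \left(1 + 6\right)\right) + 6 \sqrt{3 - \left(1 + 6\right)}\right) \left(-217\right) = \left(3 - 7\right) \left(\left(3 - 7\right) + 6 \sqrt{3 - 7}\right) \left(-217\right) = - 4 \left(-4 + 6 \sqrt{-4}\right) \left(-217\right) = - 4 \left(-4 + 6 \cdot 2 i\right) \left(-217\right) = - 4 \left(-4 + 12 i\right) \left(-217\right) = \left(16 - 48 i\right) \left(-217\right) = -3472 + 10416 i$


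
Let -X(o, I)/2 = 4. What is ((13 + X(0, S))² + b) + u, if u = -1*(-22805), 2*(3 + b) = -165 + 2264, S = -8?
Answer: 47753/2 ≈ 23877.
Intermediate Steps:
X(o, I) = -8 (X(o, I) = -2*4 = -8)
b = 2093/2 (b = -3 + (-165 + 2264)/2 = -3 + (½)*2099 = -3 + 2099/2 = 2093/2 ≈ 1046.5)
u = 22805
((13 + X(0, S))² + b) + u = ((13 - 8)² + 2093/2) + 22805 = (5² + 2093/2) + 22805 = (25 + 2093/2) + 22805 = 2143/2 + 22805 = 47753/2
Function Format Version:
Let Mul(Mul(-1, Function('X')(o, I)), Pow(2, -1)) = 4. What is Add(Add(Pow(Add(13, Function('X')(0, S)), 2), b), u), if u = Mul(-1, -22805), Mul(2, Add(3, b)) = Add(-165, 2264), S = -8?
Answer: Rational(47753, 2) ≈ 23877.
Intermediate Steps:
Function('X')(o, I) = -8 (Function('X')(o, I) = Mul(-2, 4) = -8)
b = Rational(2093, 2) (b = Add(-3, Mul(Rational(1, 2), Add(-165, 2264))) = Add(-3, Mul(Rational(1, 2), 2099)) = Add(-3, Rational(2099, 2)) = Rational(2093, 2) ≈ 1046.5)
u = 22805
Add(Add(Pow(Add(13, Function('X')(0, S)), 2), b), u) = Add(Add(Pow(Add(13, -8), 2), Rational(2093, 2)), 22805) = Add(Add(Pow(5, 2), Rational(2093, 2)), 22805) = Add(Add(25, Rational(2093, 2)), 22805) = Add(Rational(2143, 2), 22805) = Rational(47753, 2)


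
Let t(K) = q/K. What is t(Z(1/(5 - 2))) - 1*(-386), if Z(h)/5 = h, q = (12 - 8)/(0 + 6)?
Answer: 1932/5 ≈ 386.40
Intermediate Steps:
q = ⅔ (q = 4/6 = 4*(⅙) = ⅔ ≈ 0.66667)
Z(h) = 5*h
t(K) = 2/(3*K)
t(Z(1/(5 - 2))) - 1*(-386) = 2/(3*((5/(5 - 2)))) - 1*(-386) = 2/(3*((5/3))) + 386 = 2/(3*((5*(⅓)))) + 386 = 2/(3*(5/3)) + 386 = (⅔)*(⅗) + 386 = ⅖ + 386 = 1932/5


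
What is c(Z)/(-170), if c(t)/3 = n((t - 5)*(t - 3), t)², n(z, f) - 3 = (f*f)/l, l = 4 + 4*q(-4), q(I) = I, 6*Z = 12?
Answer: -32/255 ≈ -0.12549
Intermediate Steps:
Z = 2 (Z = (⅙)*12 = 2)
l = -12 (l = 4 + 4*(-4) = 4 - 16 = -12)
n(z, f) = 3 - f²/12 (n(z, f) = 3 + (f*f)/(-12) = 3 + f²*(-1/12) = 3 - f²/12)
c(t) = 3*(3 - t²/12)²
c(Z)/(-170) = ((-36 + 2²)²/48)/(-170) = ((-36 + 4)²/48)*(-1/170) = ((1/48)*(-32)²)*(-1/170) = ((1/48)*1024)*(-1/170) = (64/3)*(-1/170) = -32/255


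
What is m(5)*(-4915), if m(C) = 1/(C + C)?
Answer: -983/2 ≈ -491.50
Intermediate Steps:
m(C) = 1/(2*C)
m(5)*(-4915) = ((1/2)/5)*(-4915) = ((1/2)*(1/5))*(-4915) = (1/10)*(-4915) = -983/2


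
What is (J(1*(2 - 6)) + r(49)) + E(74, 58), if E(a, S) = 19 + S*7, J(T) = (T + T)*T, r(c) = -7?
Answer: 450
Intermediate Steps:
J(T) = 2*T² (J(T) = (2*T)*T = 2*T²)
E(a, S) = 19 + 7*S
(J(1*(2 - 6)) + r(49)) + E(74, 58) = (2*(1*(2 - 6))² - 7) + (19 + 7*58) = (2*(1*(-4))² - 7) + (19 + 406) = (2*(-4)² - 7) + 425 = (2*16 - 7) + 425 = (32 - 7) + 425 = 25 + 425 = 450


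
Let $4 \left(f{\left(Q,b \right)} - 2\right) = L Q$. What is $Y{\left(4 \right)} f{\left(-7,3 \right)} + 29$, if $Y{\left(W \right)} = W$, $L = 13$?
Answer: $-54$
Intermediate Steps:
$f{\left(Q,b \right)} = 2 + \frac{13 Q}{4}$
$Y{\left(4 \right)} f{\left(-7,3 \right)} + 29 = 4 \left(2 + \frac{13}{4} \left(-7\right)\right) + 29 = 4 \left(2 - \frac{91}{4}\right) + 29 = 4 \left(- \frac{83}{4}\right) + 29 = -83 + 29 = -54$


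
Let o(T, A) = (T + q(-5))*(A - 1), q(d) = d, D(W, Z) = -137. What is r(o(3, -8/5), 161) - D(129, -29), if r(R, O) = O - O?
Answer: 137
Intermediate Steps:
o(T, A) = (-1 + A)*(-5 + T) (o(T, A) = (T - 5)*(A - 1) = (-5 + T)*(-1 + A) = (-1 + A)*(-5 + T))
r(R, O) = 0
r(o(3, -8/5), 161) - D(129, -29) = 0 - 1*(-137) = 0 + 137 = 137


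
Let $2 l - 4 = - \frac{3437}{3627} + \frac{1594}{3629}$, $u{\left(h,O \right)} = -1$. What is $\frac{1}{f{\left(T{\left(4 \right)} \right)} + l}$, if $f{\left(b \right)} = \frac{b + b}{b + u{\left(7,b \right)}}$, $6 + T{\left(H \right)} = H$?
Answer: $\frac{26324766}{81057785} \approx 0.32477$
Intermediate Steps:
$T{\left(H \right)} = -6 + H$
$l = \frac{45958097}{26324766}$ ($l = 2 + \frac{- \frac{3437}{3627} + \frac{1594}{3629}}{2} = 2 + \frac{1}{2} \left(- \frac{6691435}{13162383}\right) = 2 - \frac{6691435}{26324766} = \frac{45958097}{26324766} \approx 1.7458$)
$f{\left(b \right)} = \frac{2 b}{-1 + b}$ ($f{\left(b \right)} = \frac{b + b}{b - 1} = \frac{2 b}{-1 + b}$)
$\frac{1}{f{\left(T{\left(4 \right)} \right)} + l} = \frac{1}{\frac{2 \left(-6 + 4\right)}{-1 + \left(-6 + 4\right)} + \frac{45958097}{26324766}} = \frac{1}{2 \left(-2\right) \frac{1}{-1 - 2} + \frac{45958097}{26324766}} = \frac{1}{2 \left(-2\right) \frac{1}{-3} + \frac{45958097}{26324766}} = \frac{1}{2 \left(-2\right) \left(- \frac{1}{3}\right) + \frac{45958097}{26324766}} = \frac{1}{\frac{4}{3} + \frac{45958097}{26324766}} = \frac{1}{\frac{81057785}{26324766}} = \frac{26324766}{81057785}$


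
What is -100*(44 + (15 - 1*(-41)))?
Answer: -10000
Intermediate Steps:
-100*(44 + (15 - 1*(-41))) = -100*(44 + (15 + 41)) = -100*(44 + 56) = -100*100 = -10000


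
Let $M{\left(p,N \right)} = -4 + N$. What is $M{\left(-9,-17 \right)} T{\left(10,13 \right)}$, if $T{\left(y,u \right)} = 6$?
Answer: $-126$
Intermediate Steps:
$M{\left(-9,-17 \right)} T{\left(10,13 \right)} = \left(-4 - 17\right) 6 = \left(-21\right) 6 = -126$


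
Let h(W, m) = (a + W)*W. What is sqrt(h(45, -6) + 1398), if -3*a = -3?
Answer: 34*sqrt(3) ≈ 58.890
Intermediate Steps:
a = 1 (a = -1/3*(-3) = 1)
h(W, m) = W*(1 + W) (h(W, m) = (1 + W)*W = W*(1 + W))
sqrt(h(45, -6) + 1398) = sqrt(45*(1 + 45) + 1398) = sqrt(45*46 + 1398) = sqrt(2070 + 1398) = sqrt(3468) = 34*sqrt(3)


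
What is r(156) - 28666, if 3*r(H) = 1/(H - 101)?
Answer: -4729889/165 ≈ -28666.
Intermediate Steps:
r(H) = 1/(3*(-101 + H)) (r(H) = 1/(3*(H - 101)) = 1/(3*(-101 + H)))
r(156) - 28666 = 1/(3*(-101 + 156)) - 28666 = (1/3)/55 - 28666 = (1/3)*(1/55) - 28666 = 1/165 - 28666 = -4729889/165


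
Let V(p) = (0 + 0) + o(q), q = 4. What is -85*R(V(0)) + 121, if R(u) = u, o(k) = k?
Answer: -219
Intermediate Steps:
V(p) = 4 (V(p) = (0 + 0) + 4 = 0 + 4 = 4)
-85*R(V(0)) + 121 = -85*4 + 121 = -340 + 121 = -219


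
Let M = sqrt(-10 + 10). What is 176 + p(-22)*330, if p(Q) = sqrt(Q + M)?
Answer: 176 + 330*I*sqrt(22) ≈ 176.0 + 1547.8*I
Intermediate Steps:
M = 0 (M = sqrt(0) = 0)
p(Q) = sqrt(Q) (p(Q) = sqrt(Q + 0) = sqrt(Q))
176 + p(-22)*330 = 176 + sqrt(-22)*330 = 176 + (I*sqrt(22))*330 = 176 + 330*I*sqrt(22)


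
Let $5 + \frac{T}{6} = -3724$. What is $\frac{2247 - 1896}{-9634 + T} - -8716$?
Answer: $\frac{278981377}{32008} \approx 8716.0$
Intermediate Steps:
$T = -22374$ ($T = -30 + 6 \left(-3724\right) = -30 - 22344 = -22374$)
$\frac{2247 - 1896}{-9634 + T} - -8716 = \frac{2247 - 1896}{-9634 - 22374} - -8716 = \frac{351}{-32008} + 8716 = 351 \left(- \frac{1}{32008}\right) + 8716 = - \frac{351}{32008} + 8716 = \frac{278981377}{32008}$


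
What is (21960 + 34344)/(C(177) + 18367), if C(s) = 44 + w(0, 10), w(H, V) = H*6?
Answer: 1104/361 ≈ 3.0582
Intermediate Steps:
w(H, V) = 6*H
C(s) = 44 (C(s) = 44 + 6*0 = 44 + 0 = 44)
(21960 + 34344)/(C(177) + 18367) = (21960 + 34344)/(44 + 18367) = 56304/18411 = 56304*(1/18411) = 1104/361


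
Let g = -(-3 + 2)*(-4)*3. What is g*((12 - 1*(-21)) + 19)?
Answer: -624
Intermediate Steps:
g = -12 (g = -(-1*(-4))*3 = -4*3 = -1*12 = -12)
g*((12 - 1*(-21)) + 19) = -12*((12 - 1*(-21)) + 19) = -12*((12 + 21) + 19) = -12*(33 + 19) = -12*52 = -624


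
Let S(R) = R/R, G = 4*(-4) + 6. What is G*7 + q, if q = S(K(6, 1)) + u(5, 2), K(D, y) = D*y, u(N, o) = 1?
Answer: -68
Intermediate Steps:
G = -10 (G = -16 + 6 = -10)
S(R) = 1
q = 2 (q = 1 + 1 = 2)
G*7 + q = -10*7 + 2 = -70 + 2 = -68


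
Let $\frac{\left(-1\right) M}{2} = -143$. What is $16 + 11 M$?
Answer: $3162$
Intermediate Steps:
$M = 286$ ($M = \left(-2\right) \left(-143\right) = 286$)
$16 + 11 M = 16 + 11 \cdot 286 = 16 + 3146 = 3162$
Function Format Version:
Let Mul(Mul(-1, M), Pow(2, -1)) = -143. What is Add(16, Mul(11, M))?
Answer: 3162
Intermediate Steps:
M = 286 (M = Mul(-2, -143) = 286)
Add(16, Mul(11, M)) = Add(16, Mul(11, 286)) = Add(16, 3146) = 3162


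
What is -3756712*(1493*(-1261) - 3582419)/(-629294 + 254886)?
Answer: -150961593364/2753 ≈ -5.4835e+7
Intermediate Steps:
-3756712*(1493*(-1261) - 3582419)/(-629294 + 254886) = -3756712/((-374408/(-1882673 - 3582419))) = -3756712/((-374408/(-5465092))) = -3756712/((-374408*(-1/5465092))) = -3756712/5506/80369 = -3756712*80369/5506 = -150961593364/2753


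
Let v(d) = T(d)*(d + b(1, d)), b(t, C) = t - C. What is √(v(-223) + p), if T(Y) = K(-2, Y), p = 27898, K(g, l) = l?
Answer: 15*√123 ≈ 166.36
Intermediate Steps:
T(Y) = Y
v(d) = d (v(d) = d*(d + (1 - d)) = d*1 = d)
√(v(-223) + p) = √(-223 + 27898) = √27675 = 15*√123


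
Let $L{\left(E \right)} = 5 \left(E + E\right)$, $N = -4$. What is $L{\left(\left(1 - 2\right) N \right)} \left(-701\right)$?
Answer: $-28040$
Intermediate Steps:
$L{\left(E \right)} = 10 E$ ($L{\left(E \right)} = 5 \cdot 2 E = 10 E$)
$L{\left(\left(1 - 2\right) N \right)} \left(-701\right) = 10 \left(1 - 2\right) \left(-4\right) \left(-701\right) = 10 \left(\left(-1\right) \left(-4\right)\right) \left(-701\right) = 10 \cdot 4 \left(-701\right) = 40 \left(-701\right) = -28040$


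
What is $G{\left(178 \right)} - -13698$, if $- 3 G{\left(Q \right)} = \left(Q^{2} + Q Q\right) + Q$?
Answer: $-7484$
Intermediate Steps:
$G{\left(Q \right)} = - \frac{2 Q^{2}}{3} - \frac{Q}{3}$ ($G{\left(Q \right)} = - \frac{\left(Q^{2} + Q Q\right) + Q}{3} = - \frac{\left(Q^{2} + Q^{2}\right) + Q}{3} = - \frac{2 Q^{2} + Q}{3} = - \frac{Q + 2 Q^{2}}{3} = - \frac{2 Q^{2}}{3} - \frac{Q}{3}$)
$G{\left(178 \right)} - -13698 = \left(- \frac{1}{3}\right) 178 \left(1 + 2 \cdot 178\right) - -13698 = \left(- \frac{1}{3}\right) 178 \left(1 + 356\right) + 13698 = \left(- \frac{1}{3}\right) 178 \cdot 357 + 13698 = -21182 + 13698 = -7484$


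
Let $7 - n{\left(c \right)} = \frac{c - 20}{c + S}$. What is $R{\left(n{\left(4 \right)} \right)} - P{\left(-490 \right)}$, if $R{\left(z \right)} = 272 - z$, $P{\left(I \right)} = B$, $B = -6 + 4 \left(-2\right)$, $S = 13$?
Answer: $\frac{4727}{17} \approx 278.06$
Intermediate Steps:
$B = -14$ ($B = -6 - 8 = -14$)
$P{\left(I \right)} = -14$
$n{\left(c \right)} = 7 - \frac{-20 + c}{13 + c}$ ($n{\left(c \right)} = 7 - \frac{c - 20}{c + 13} = 7 - \frac{-20 + c}{13 + c}$)
$R{\left(n{\left(4 \right)} \right)} - P{\left(-490 \right)} = \left(272 - \frac{3 \left(37 + 2 \cdot 4\right)}{13 + 4}\right) - -14 = \left(272 - \frac{3 \left(37 + 8\right)}{17}\right) + 14 = \left(272 - 3 \cdot \frac{1}{17} \cdot 45\right) + 14 = \left(272 - \frac{135}{17}\right) + 14 = \frac{4489}{17} + 14 = \frac{4727}{17}$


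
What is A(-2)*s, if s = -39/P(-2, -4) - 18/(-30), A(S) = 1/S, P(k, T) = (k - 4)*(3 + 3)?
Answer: -101/120 ≈ -0.84167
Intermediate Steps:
P(k, T) = -24 + 6*k (P(k, T) = (-4 + k)*6 = -24 + 6*k)
A(S) = 1/S
s = 101/60 (s = -39/(-24 + 6*(-2)) - 18/(-30) = -39/(-24 - 12) - 18*(-1/30) = -39/(-36) + ⅗ = -39*(-1/36) + ⅗ = 13/12 + ⅗ = 101/60 ≈ 1.6833)
A(-2)*s = (101/60)/(-2) = -½*101/60 = -101/120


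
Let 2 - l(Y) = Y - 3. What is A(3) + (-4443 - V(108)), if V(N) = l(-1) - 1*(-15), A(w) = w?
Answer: -4461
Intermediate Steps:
l(Y) = 5 - Y (l(Y) = 2 - (Y - 3) = 2 - (-3 + Y) = 2 + (3 - Y) = 5 - Y)
V(N) = 21 (V(N) = (5 - 1*(-1)) - 1*(-15) = (5 + 1) + 15 = 6 + 15 = 21)
A(3) + (-4443 - V(108)) = 3 + (-4443 - 1*21) = 3 + (-4443 - 21) = 3 - 4464 = -4461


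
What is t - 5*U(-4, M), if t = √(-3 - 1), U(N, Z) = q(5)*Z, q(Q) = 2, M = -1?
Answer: 10 + 2*I ≈ 10.0 + 2.0*I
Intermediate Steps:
U(N, Z) = 2*Z
t = 2*I (t = √(-4) = 2*I ≈ 2.0*I)
t - 5*U(-4, M) = 2*I - 10*(-1) = 2*I - 5*(-2) = 2*I + 10 = 10 + 2*I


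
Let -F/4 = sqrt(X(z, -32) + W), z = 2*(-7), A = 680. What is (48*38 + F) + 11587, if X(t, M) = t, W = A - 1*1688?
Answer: 13411 - 4*I*sqrt(1022) ≈ 13411.0 - 127.87*I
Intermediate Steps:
z = -14
W = -1008 (W = 680 - 1*1688 = 680 - 1688 = -1008)
F = -4*I*sqrt(1022) (F = -4*sqrt(-14 - 1008) = -4*I*sqrt(1022) ≈ -127.88*I)
(48*38 + F) + 11587 = (48*38 - 4*I*sqrt(1022)) + 11587 = (1824 - 4*I*sqrt(1022)) + 11587 = 13411 - 4*I*sqrt(1022)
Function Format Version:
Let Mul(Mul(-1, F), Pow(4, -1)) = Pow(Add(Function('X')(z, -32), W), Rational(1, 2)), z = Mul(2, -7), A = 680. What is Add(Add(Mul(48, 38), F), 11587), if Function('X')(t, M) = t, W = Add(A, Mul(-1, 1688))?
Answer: Add(13411, Mul(-4, I, Pow(1022, Rational(1, 2)))) ≈ Add(13411., Mul(-127.87, I))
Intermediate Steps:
z = -14
W = -1008 (W = Add(680, Mul(-1, 1688)) = Add(680, -1688) = -1008)
F = Mul(-4, I, Pow(1022, Rational(1, 2))) (F = Mul(-4, Pow(Add(-14, -1008), Rational(1, 2))) = Mul(-4, Pow(-1022, Rational(1, 2))) = Mul(-4, Mul(I, Pow(1022, Rational(1, 2)))) = Mul(-4, I, Pow(1022, Rational(1, 2))) ≈ Mul(-127.88, I))
Add(Add(Mul(48, 38), F), 11587) = Add(Add(Mul(48, 38), Mul(-4, I, Pow(1022, Rational(1, 2)))), 11587) = Add(Add(1824, Mul(-4, I, Pow(1022, Rational(1, 2)))), 11587) = Add(13411, Mul(-4, I, Pow(1022, Rational(1, 2))))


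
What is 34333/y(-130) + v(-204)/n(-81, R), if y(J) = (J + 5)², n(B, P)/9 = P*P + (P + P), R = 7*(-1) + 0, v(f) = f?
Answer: 508493/328125 ≈ 1.5497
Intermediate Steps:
R = -7 (R = -7 + 0 = -7)
n(B, P) = 9*P² + 18*P (n(B, P) = 9*(P*P + (P + P)) = 9*(P² + 2*P) = 9*P² + 18*P)
y(J) = (5 + J)²
34333/y(-130) + v(-204)/n(-81, R) = 34333/((5 - 130)²) - 204*(-1/(63*(2 - 7))) = 34333/((-125)²) - 204/(9*(-7)*(-5)) = 34333/15625 - 204/315 = 34333*(1/15625) - 204*1/315 = 34333/15625 - 68/105 = 508493/328125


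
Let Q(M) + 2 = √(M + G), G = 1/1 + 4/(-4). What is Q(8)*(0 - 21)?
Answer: 42 - 42*√2 ≈ -17.397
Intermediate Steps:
G = 0 (G = 1*1 + 4*(-¼) = 1 - 1 = 0)
Q(M) = -2 + √M (Q(M) = -2 + √(M + 0) = -2 + √M)
Q(8)*(0 - 21) = (-2 + √8)*(0 - 21) = (-2 + 2*√2)*(-21) = 42 - 42*√2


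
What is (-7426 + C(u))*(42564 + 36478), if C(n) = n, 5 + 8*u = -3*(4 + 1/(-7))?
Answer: -4109907353/7 ≈ -5.8713e+8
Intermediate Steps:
u = -29/14 (u = -5/8 + (-3*(4 + 1/(-7)))/8 = -5/8 + (-3*(4 - 1/7))/8 = -5/8 + (-3*27/7)/8 = -5/8 + (1/8)*(-81/7) = -5/8 - 81/56 = -29/14 ≈ -2.0714)
(-7426 + C(u))*(42564 + 36478) = (-7426 - 29/14)*(42564 + 36478) = -103993/14*79042 = -4109907353/7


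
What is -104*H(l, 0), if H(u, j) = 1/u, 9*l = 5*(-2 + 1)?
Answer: 936/5 ≈ 187.20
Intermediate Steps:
l = -5/9 (l = (5*(-2 + 1))/9 = (5*(-1))/9 = (⅑)*(-5) = -5/9 ≈ -0.55556)
-104*H(l, 0) = -104/(-5/9) = -104*(-9/5) = 936/5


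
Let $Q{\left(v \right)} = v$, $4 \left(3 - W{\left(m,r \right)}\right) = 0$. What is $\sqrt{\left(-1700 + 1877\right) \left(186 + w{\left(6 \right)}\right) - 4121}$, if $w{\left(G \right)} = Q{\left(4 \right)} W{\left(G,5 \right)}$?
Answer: $5 \sqrt{1237} \approx 175.85$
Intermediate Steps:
$W{\left(m,r \right)} = 3$ ($W{\left(m,r \right)} = 3 - 0 = 3 + 0 = 3$)
$w{\left(G \right)} = 12$ ($w{\left(G \right)} = 4 \cdot 3 = 12$)
$\sqrt{\left(-1700 + 1877\right) \left(186 + w{\left(6 \right)}\right) - 4121} = \sqrt{\left(-1700 + 1877\right) \left(186 + 12\right) - 4121} = \sqrt{177 \cdot 198 - 4121} = \sqrt{35046 - 4121} = \sqrt{30925} = 5 \sqrt{1237}$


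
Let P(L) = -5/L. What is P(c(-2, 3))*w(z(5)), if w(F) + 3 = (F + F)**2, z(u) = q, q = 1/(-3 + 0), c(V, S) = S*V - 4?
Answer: -23/18 ≈ -1.2778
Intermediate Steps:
c(V, S) = -4 + S*V
q = -1/3 (q = 1/(-3) = -1/3 ≈ -0.33333)
z(u) = -1/3
w(F) = -3 + 4*F**2 (w(F) = -3 + (F + F)**2 = -3 + (2*F)**2 = -3 + 4*F**2)
P(c(-2, 3))*w(z(5)) = (-5/(-4 + 3*(-2)))*(-3 + 4*(-1/3)**2) = (-5/(-4 - 6))*(-3 + 4*(1/9)) = (-5/(-10))*(-3 + 4/9) = -5*(-1/10)*(-23/9) = (1/2)*(-23/9) = -23/18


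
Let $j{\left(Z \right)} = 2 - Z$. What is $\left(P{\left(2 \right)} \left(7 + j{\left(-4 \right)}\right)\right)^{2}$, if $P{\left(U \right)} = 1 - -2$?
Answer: $1521$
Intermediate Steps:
$P{\left(U \right)} = 3$ ($P{\left(U \right)} = 1 + 2 = 3$)
$\left(P{\left(2 \right)} \left(7 + j{\left(-4 \right)}\right)\right)^{2} = \left(3 \left(7 + \left(2 - -4\right)\right)\right)^{2} = \left(3 \left(7 + \left(2 + 4\right)\right)\right)^{2} = \left(3 \left(7 + 6\right)\right)^{2} = \left(3 \cdot 13\right)^{2} = 39^{2} = 1521$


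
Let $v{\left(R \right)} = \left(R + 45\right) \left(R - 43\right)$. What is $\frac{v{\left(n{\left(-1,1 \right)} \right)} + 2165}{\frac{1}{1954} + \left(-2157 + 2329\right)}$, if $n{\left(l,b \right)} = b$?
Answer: $\frac{455282}{336089} \approx 1.3546$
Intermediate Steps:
$v{\left(R \right)} = \left(-43 + R\right) \left(45 + R\right)$ ($v{\left(R \right)} = \left(45 + R\right) \left(-43 + R\right) = \left(-43 + R\right) \left(45 + R\right)$)
$\frac{v{\left(n{\left(-1,1 \right)} \right)} + 2165}{\frac{1}{1954} + \left(-2157 + 2329\right)} = \frac{\left(-1935 + 1^{2} + 2 \cdot 1\right) + 2165}{\frac{1}{1954} + \left(-2157 + 2329\right)} = \frac{\left(-1935 + 1 + 2\right) + 2165}{\frac{1}{1954} + 172} = \frac{-1932 + 2165}{\frac{336089}{1954}} = 233 \cdot \frac{1954}{336089} = \frac{455282}{336089}$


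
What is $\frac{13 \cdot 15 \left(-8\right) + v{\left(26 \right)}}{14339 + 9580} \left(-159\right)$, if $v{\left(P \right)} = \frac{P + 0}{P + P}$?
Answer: $\frac{165307}{15946} \approx 10.367$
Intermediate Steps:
$v{\left(P \right)} = \frac{1}{2}$ ($v{\left(P \right)} = \frac{P}{2 P} = P \frac{1}{2 P} = \frac{1}{2}$)
$\frac{13 \cdot 15 \left(-8\right) + v{\left(26 \right)}}{14339 + 9580} \left(-159\right) = \frac{13 \cdot 15 \left(-8\right) + \frac{1}{2}}{14339 + 9580} \left(-159\right) = \frac{195 \left(-8\right) + \frac{1}{2}}{23919} \left(-159\right) = \left(-1560 + \frac{1}{2}\right) \frac{1}{23919} \left(-159\right) = \left(- \frac{3119}{2}\right) \frac{1}{23919} \left(-159\right) = \left(- \frac{3119}{47838}\right) \left(-159\right) = \frac{165307}{15946}$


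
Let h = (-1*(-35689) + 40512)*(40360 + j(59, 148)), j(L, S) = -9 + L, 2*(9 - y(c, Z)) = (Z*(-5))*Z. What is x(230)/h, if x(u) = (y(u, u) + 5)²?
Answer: 971875872/171071245 ≈ 5.6811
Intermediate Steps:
y(c, Z) = 9 + 5*Z²/2 (y(c, Z) = 9 - Z*(-5)*Z/2 = 9 - (-5*Z)*Z/2 = 9 - (-5)*Z²/2 = 9 + 5*Z²/2)
x(u) = (14 + 5*u²/2)² (x(u) = ((9 + 5*u²/2) + 5)² = (14 + 5*u²/2)²)
h = 3079282410 (h = (-1*(-35689) + 40512)*(40360 + (-9 + 59)) = (35689 + 40512)*(40360 + 50) = 76201*40410 = 3079282410)
x(230)/h = ((28 + 5*230²)²/4)/3079282410 = ((28 + 5*52900)²/4)*(1/3079282410) = ((28 + 264500)²/4)*(1/3079282410) = ((¼)*264528²)*(1/3079282410) = ((¼)*69975062784)*(1/3079282410) = 17493765696*(1/3079282410) = 971875872/171071245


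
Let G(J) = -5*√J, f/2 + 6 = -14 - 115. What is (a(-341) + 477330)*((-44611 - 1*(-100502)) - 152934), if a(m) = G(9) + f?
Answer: -46293877935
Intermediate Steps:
f = -270 (f = -12 + 2*(-14 - 115) = -12 + 2*(-129) = -12 - 258 = -270)
a(m) = -285 (a(m) = -5*√9 - 270 = -5*3 - 270 = -15 - 270 = -285)
(a(-341) + 477330)*((-44611 - 1*(-100502)) - 152934) = (-285 + 477330)*((-44611 - 1*(-100502)) - 152934) = 477045*((-44611 + 100502) - 152934) = 477045*(55891 - 152934) = 477045*(-97043) = -46293877935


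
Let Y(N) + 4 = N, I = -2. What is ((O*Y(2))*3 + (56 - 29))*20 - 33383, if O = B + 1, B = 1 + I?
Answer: -32843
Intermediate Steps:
Y(N) = -4 + N
B = -1 (B = 1 - 2 = -1)
O = 0 (O = -1 + 1 = 0)
((O*Y(2))*3 + (56 - 29))*20 - 33383 = ((0*(-4 + 2))*3 + (56 - 29))*20 - 33383 = ((0*(-2))*3 + 27)*20 - 33383 = (0*3 + 27)*20 - 33383 = (0 + 27)*20 - 33383 = 27*20 - 33383 = 540 - 33383 = -32843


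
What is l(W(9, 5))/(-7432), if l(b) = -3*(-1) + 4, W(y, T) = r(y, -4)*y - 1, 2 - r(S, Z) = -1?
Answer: -7/7432 ≈ -0.00094187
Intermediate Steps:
r(S, Z) = 3 (r(S, Z) = 2 - 1*(-1) = 2 + 1 = 3)
W(y, T) = -1 + 3*y (W(y, T) = 3*y - 1 = -1 + 3*y)
l(b) = 7 (l(b) = 3 + 4 = 7)
l(W(9, 5))/(-7432) = 7/(-7432) = 7*(-1/7432) = -7/7432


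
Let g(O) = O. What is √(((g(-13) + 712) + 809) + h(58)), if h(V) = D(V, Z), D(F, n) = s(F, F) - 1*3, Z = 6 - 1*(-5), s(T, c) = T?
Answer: √1563 ≈ 39.535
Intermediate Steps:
Z = 11 (Z = 6 + 5 = 11)
D(F, n) = -3 + F (D(F, n) = F - 1*3 = F - 3 = -3 + F)
h(V) = -3 + V
√(((g(-13) + 712) + 809) + h(58)) = √(((-13 + 712) + 809) + (-3 + 58)) = √((699 + 809) + 55) = √(1508 + 55) = √1563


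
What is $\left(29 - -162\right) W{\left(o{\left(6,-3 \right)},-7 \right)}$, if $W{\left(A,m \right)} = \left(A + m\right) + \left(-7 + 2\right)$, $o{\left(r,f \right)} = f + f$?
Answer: $-3438$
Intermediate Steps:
$o{\left(r,f \right)} = 2 f$
$W{\left(A,m \right)} = -5 + A + m$ ($W{\left(A,m \right)} = \left(A + m\right) - 5 = -5 + A + m$)
$\left(29 - -162\right) W{\left(o{\left(6,-3 \right)},-7 \right)} = \left(29 - -162\right) \left(-5 + 2 \left(-3\right) - 7\right) = \left(29 + 162\right) \left(-5 - 6 - 7\right) = 191 \left(-18\right) = -3438$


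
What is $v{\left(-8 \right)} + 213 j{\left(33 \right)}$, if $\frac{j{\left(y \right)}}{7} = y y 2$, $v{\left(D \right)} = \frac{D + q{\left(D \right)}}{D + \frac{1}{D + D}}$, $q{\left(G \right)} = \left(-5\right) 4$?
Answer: $\frac{418914790}{129} \approx 3.2474 \cdot 10^{6}$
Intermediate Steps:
$q{\left(G \right)} = -20$
$v{\left(D \right)} = \frac{-20 + D}{D + \frac{1}{2 D}}$ ($v{\left(D \right)} = \frac{D - 20}{D + \frac{1}{D + D}} = \frac{-20 + D}{D + \frac{1}{2 D}}$)
$j{\left(y \right)} = 14 y^{2}$ ($j{\left(y \right)} = 7 y y 2 = 7 y^{2} \cdot 2 = 7 \cdot 2 y^{2} = 14 y^{2}$)
$v{\left(-8 \right)} + 213 j{\left(33 \right)} = 2 \left(-8\right) \frac{1}{1 + 2 \left(-8\right)^{2}} \left(-20 - 8\right) + 213 \cdot 14 \cdot 33^{2} = 2 \left(-8\right) \frac{1}{1 + 2 \cdot 64} \left(-28\right) + 213 \cdot 14 \cdot 1089 = 2 \left(-8\right) \frac{1}{1 + 128} \left(-28\right) + 213 \cdot 15246 = 2 \left(-8\right) \frac{1}{129} \left(-28\right) + 3247398 = \frac{448}{129} + 3247398 = \frac{418914790}{129}$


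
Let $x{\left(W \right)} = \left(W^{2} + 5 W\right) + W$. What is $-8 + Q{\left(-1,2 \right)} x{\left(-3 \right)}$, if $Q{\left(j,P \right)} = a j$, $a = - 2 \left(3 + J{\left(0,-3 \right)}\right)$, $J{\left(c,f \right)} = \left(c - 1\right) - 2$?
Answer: $-8$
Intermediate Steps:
$J{\left(c,f \right)} = -3 + c$ ($J{\left(c,f \right)} = \left(-1 + c\right) - 2 = -3 + c$)
$x{\left(W \right)} = W^{2} + 6 W$
$a = 0$ ($a = - 2 \left(3 + \left(-3 + 0\right)\right) = - 2 \left(3 - 3\right) = \left(-2\right) 0 = 0$)
$Q{\left(j,P \right)} = 0$ ($Q{\left(j,P \right)} = 0 j = 0$)
$-8 + Q{\left(-1,2 \right)} x{\left(-3 \right)} = -8 + 0 \left(- 3 \left(6 - 3\right)\right) = -8 + 0 \left(\left(-3\right) 3\right) = -8 + 0 \left(-9\right) = -8 + 0 = -8$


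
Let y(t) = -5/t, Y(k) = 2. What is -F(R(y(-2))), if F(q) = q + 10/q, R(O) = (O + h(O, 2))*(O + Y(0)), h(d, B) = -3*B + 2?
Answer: 889/108 ≈ 8.2315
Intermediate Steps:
h(d, B) = 2 - 3*B
R(O) = (-4 + O)*(2 + O) (R(O) = (O + (2 - 3*2))*(O + 2) = (O + (2 - 6))*(2 + O) = (O - 4)*(2 + O) = (-4 + O)*(2 + O))
-F(R(y(-2))) = -((-8 + (-5/(-2))**2 - (-10)/(-2)) + 10/(-8 + (-5/(-2))**2 - (-10)/(-2))) = -((-8 + (-5*(-1/2))**2 - (-10)*(-1)/2) + 10/(-8 + (-5*(-1/2))**2 - (-10)*(-1)/2)) = -((-8 + (5/2)**2 - 2*5/2) + 10/(-8 + (5/2)**2 - 2*5/2)) = -((-8 + 25/4 - 5) + 10/(-8 + 25/4 - 5)) = -(-27/4 + 10/(-27/4)) = -(-27/4 + 10*(-4/27)) = -(-27/4 - 40/27) = -1*(-889/108) = 889/108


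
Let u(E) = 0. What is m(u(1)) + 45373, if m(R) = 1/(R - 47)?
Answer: 2132530/47 ≈ 45373.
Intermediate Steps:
m(R) = 1/(-47 + R)
m(u(1)) + 45373 = 1/(-47 + 0) + 45373 = 1/(-47) + 45373 = -1/47 + 45373 = 2132530/47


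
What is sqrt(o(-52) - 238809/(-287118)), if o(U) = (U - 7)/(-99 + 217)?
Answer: 5*sqrt(3376295)/15951 ≈ 0.57597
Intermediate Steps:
o(U) = -7/118 + U/118 (o(U) = (-7 + U)/118 = (-7 + U)*(1/118) = -7/118 + U/118)
sqrt(o(-52) - 238809/(-287118)) = sqrt((-7/118 + (1/118)*(-52)) - 238809/(-287118)) = sqrt((-7/118 - 26/59) - 238809*(-1/287118)) = sqrt(-1/2 + 79603/95706) = sqrt(15875/47853) = 5*sqrt(3376295)/15951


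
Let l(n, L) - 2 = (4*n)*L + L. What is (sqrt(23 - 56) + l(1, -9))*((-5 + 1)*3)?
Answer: 516 - 12*I*sqrt(33) ≈ 516.0 - 68.935*I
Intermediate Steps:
l(n, L) = 2 + L + 4*L*n (l(n, L) = 2 + ((4*n)*L + L) = 2 + (4*L*n + L) = 2 + (L + 4*L*n) = 2 + L + 4*L*n)
(sqrt(23 - 56) + l(1, -9))*((-5 + 1)*3) = (sqrt(23 - 56) + (2 - 9 + 4*(-9)*1))*((-5 + 1)*3) = (sqrt(-33) + (2 - 9 - 36))*(-4*3) = (I*sqrt(33) - 43)*(-12) = (-43 + I*sqrt(33))*(-12) = 516 - 12*I*sqrt(33)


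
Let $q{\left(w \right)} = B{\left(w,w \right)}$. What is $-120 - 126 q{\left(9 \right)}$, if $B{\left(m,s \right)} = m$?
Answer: $-1254$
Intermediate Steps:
$q{\left(w \right)} = w$
$-120 - 126 q{\left(9 \right)} = -120 - 1134 = -1254$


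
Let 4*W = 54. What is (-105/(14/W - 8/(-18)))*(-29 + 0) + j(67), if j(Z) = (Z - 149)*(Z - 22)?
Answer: -13077/8 ≈ -1634.6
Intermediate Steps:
W = 27/2 (W = (¼)*54 = 27/2 ≈ 13.500)
j(Z) = (-149 + Z)*(-22 + Z)
(-105/(14/W - 8/(-18)))*(-29 + 0) + j(67) = (-105/(14/(27/2) - 8/(-18)))*(-29 + 0) + (3278 + 67² - 171*67) = -105/(14*(2/27) - 8*(-1/18))*(-29) + (3278 + 4489 - 11457) = -105/(28/27 + 4/9)*(-29) - 3690 = -105/40/27*(-29) - 3690 = -105*27/40*(-29) - 3690 = -567/8*(-29) - 3690 = 16443/8 - 3690 = -13077/8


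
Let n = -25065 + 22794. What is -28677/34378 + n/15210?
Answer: -42854134/43574115 ≈ -0.98348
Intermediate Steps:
n = -2271
-28677/34378 + n/15210 = -28677/34378 - 2271/15210 = -28677*1/34378 - 2271*1/15210 = -28677/34378 - 757/5070 = -42854134/43574115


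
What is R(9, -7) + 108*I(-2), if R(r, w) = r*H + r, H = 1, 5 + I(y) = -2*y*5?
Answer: 1638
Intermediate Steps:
I(y) = -5 - 10*y (I(y) = -5 - 2*y*5 = -5 - 10*y)
R(r, w) = 2*r (R(r, w) = r*1 + r = r + r = 2*r)
R(9, -7) + 108*I(-2) = 2*9 + 108*(-5 - 10*(-2)) = 18 + 108*(-5 + 20) = 18 + 108*15 = 18 + 1620 = 1638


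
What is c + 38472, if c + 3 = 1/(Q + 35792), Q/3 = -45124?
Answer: 3830743019/99580 ≈ 38469.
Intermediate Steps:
Q = -135372 (Q = 3*(-45124) = -135372)
c = -298741/99580 (c = -3 + 1/(-135372 + 35792) = -3 + 1/(-99580) = -3 - 1/99580 = -298741/99580 ≈ -3.0000)
c + 38472 = -298741/99580 + 38472 = 3830743019/99580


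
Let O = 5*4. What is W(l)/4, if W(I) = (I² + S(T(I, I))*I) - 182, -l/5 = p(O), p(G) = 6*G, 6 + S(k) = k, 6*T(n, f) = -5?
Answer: 181959/2 ≈ 90980.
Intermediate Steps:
T(n, f) = -⅚ (T(n, f) = (⅙)*(-5) = -⅚)
S(k) = -6 + k
O = 20
l = -600 (l = -30*20 = -5*120 = -600)
W(I) = -182 + I² - 41*I/6 (W(I) = (I² + (-6 - ⅚)*I) - 182 = (I² - 41*I/6) - 182 = -182 + I² - 41*I/6)
W(l)/4 = (-182 + (-600)² - 41/6*(-600))/4 = (-182 + 360000 + 4100)*(¼) = 363918*(¼) = 181959/2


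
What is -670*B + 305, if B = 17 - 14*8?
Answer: 63955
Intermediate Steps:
B = -95 (B = 17 - 112 = -95)
-670*B + 305 = -670*(-95) + 305 = 63650 + 305 = 63955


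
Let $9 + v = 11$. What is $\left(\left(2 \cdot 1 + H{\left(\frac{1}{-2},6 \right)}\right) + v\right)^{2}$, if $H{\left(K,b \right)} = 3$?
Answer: $49$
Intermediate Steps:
$v = 2$ ($v = -9 + 11 = 2$)
$\left(\left(2 \cdot 1 + H{\left(\frac{1}{-2},6 \right)}\right) + v\right)^{2} = \left(\left(2 \cdot 1 + 3\right) + 2\right)^{2} = \left(\left(2 + 3\right) + 2\right)^{2} = \left(5 + 2\right)^{2} = 7^{2} = 49$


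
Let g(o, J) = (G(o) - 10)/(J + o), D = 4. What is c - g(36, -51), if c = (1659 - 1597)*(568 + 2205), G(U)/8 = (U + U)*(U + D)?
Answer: 520384/3 ≈ 1.7346e+5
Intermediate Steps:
G(U) = 16*U*(4 + U) (G(U) = 8*((U + U)*(U + 4)) = 8*((2*U)*(4 + U)) = 8*(2*U*(4 + U)) = 16*U*(4 + U))
g(o, J) = (-10 + 16*o*(4 + o))/(J + o) (g(o, J) = (16*o*(4 + o) - 10)/(J + o) = (-10 + 16*o*(4 + o))/(J + o))
c = 171926 (c = 62*2773 = 171926)
c - g(36, -51) = 171926 - 2*(-5 + 8*36*(4 + 36))/(-51 + 36) = 171926 - 2*(-5 + 8*36*40)/(-15) = 171926 - 2*(-1)*(-5 + 11520)/15 = 171926 - 2*(-1)*11515/15 = 171926 - 1*(-4606/3) = 171926 + 4606/3 = 520384/3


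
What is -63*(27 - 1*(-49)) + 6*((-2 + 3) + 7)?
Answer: -4740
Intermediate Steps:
-63*(27 - 1*(-49)) + 6*((-2 + 3) + 7) = -63*(27 + 49) + 6*(1 + 7) = -63*76 + 6*8 = -4788 + 48 = -4740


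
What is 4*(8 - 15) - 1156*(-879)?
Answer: 1016096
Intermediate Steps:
4*(8 - 15) - 1156*(-879) = 4*(-7) + 1016124 = -28 + 1016124 = 1016096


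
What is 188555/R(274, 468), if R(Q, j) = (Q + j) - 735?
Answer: 188555/7 ≈ 26936.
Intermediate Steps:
R(Q, j) = -735 + Q + j
188555/R(274, 468) = 188555/(-735 + 274 + 468) = 188555/7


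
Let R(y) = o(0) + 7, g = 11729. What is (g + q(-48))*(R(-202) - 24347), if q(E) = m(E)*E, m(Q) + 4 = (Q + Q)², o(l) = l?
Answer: 10477079980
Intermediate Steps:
m(Q) = -4 + 4*Q² (m(Q) = -4 + (Q + Q)² = -4 + (2*Q)² = -4 + 4*Q²)
R(y) = 7 (R(y) = 0 + 7 = 7)
q(E) = E*(-4 + 4*E²) (q(E) = (-4 + 4*E²)*E = E*(-4 + 4*E²))
(g + q(-48))*(R(-202) - 24347) = (11729 + 4*(-48)*(-1 + (-48)²))*(7 - 24347) = (11729 + 4*(-48)*(-1 + 2304))*(-24340) = (11729 + 4*(-48)*2303)*(-24340) = (11729 - 442176)*(-24340) = -430447*(-24340) = 10477079980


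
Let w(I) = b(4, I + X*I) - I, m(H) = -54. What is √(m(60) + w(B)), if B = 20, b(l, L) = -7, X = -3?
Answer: 9*I ≈ 9.0*I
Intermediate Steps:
w(I) = -7 - I
√(m(60) + w(B)) = √(-54 + (-7 - 1*20)) = √(-54 + (-7 - 20)) = √(-54 - 27) = √(-81) = 9*I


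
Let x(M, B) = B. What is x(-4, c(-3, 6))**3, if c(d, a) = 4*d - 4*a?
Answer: -46656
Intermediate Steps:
c(d, a) = -4*a + 4*d
x(-4, c(-3, 6))**3 = (-4*6 + 4*(-3))**3 = (-24 - 12)**3 = (-36)**3 = -46656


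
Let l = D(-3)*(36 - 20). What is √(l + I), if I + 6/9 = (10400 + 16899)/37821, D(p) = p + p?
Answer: I*√15249137239/12607 ≈ 9.7952*I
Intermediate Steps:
D(p) = 2*p
I = 695/12607 (I = -⅔ + (10400 + 16899)/37821 = -⅔ + 27299*(1/37821) = -⅔ + 27299/37821 = 695/12607 ≈ 0.055128)
l = -96 (l = (2*(-3))*(36 - 20) = -6*16 = -96)
√(l + I) = √(-96 + 695/12607) = √(-1209577/12607) = I*√15249137239/12607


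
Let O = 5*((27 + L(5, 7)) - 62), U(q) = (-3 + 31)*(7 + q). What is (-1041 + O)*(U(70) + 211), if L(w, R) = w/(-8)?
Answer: -23085351/8 ≈ -2.8857e+6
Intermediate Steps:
L(w, R) = -w/8 (L(w, R) = w*(-1/8) = -w/8)
U(q) = 196 + 28*q (U(q) = 28*(7 + q) = 196 + 28*q)
O = -1425/8 (O = 5*((27 - 1/8*5) - 62) = 5*((27 - 5/8) - 62) = 5*(211/8 - 62) = 5*(-285/8) = -1425/8 ≈ -178.13)
(-1041 + O)*(U(70) + 211) = (-1041 - 1425/8)*((196 + 28*70) + 211) = -9753*((196 + 1960) + 211)/8 = -9753*(2156 + 211)/8 = -9753/8*2367 = -23085351/8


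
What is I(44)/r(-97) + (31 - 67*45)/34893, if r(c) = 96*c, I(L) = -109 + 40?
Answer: -8459797/108307872 ≈ -0.078109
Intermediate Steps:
I(L) = -69
I(44)/r(-97) + (31 - 67*45)/34893 = -69/(96*(-97)) + (31 - 67*45)/34893 = -69/(-9312) + (31 - 3015)*(1/34893) = -69*(-1/9312) - 2984*1/34893 = 23/3104 - 2984/34893 = -8459797/108307872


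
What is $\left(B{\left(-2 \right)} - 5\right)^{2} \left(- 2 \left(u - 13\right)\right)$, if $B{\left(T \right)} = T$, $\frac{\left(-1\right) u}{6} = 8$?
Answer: $5978$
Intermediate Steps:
$u = -48$ ($u = \left(-6\right) 8 = -48$)
$\left(B{\left(-2 \right)} - 5\right)^{2} \left(- 2 \left(u - 13\right)\right) = \left(-2 - 5\right)^{2} \left(- 2 \left(-48 - 13\right)\right) = \left(-7\right)^{2} \left(\left(-2\right) \left(-61\right)\right) = 49 \cdot 122 = 5978$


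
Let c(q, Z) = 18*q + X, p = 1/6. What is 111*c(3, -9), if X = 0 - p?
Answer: 11951/2 ≈ 5975.5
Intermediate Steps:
p = ⅙ ≈ 0.16667
X = -⅙ (X = 0 - 1*⅙ = 0 - ⅙ = -⅙ ≈ -0.16667)
c(q, Z) = -⅙ + 18*q (c(q, Z) = 18*q - ⅙ = -⅙ + 18*q)
111*c(3, -9) = 111*(-⅙ + 18*3) = 111*(-⅙ + 54) = 111*(323/6) = 11951/2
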